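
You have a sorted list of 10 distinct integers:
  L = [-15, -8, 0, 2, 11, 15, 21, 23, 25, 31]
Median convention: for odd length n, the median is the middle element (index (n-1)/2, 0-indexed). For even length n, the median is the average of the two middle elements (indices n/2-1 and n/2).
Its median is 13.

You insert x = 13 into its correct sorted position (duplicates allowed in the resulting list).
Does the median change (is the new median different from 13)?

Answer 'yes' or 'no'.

Old median = 13
Insert x = 13
New median = 13
Changed? no

Answer: no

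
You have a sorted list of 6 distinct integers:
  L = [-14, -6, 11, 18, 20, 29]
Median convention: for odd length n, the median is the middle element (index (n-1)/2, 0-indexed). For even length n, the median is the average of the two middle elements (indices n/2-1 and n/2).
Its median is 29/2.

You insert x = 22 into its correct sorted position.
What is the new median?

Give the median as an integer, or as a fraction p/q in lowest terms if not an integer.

Old list (sorted, length 6): [-14, -6, 11, 18, 20, 29]
Old median = 29/2
Insert x = 22
Old length even (6). Middle pair: indices 2,3 = 11,18.
New length odd (7). New median = single middle element.
x = 22: 5 elements are < x, 1 elements are > x.
New sorted list: [-14, -6, 11, 18, 20, 22, 29]
New median = 18

Answer: 18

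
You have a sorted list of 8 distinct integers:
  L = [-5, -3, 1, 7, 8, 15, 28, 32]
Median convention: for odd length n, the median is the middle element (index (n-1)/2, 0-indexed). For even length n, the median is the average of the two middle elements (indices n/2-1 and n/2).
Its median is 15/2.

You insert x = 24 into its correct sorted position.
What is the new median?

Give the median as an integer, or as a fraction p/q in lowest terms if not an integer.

Old list (sorted, length 8): [-5, -3, 1, 7, 8, 15, 28, 32]
Old median = 15/2
Insert x = 24
Old length even (8). Middle pair: indices 3,4 = 7,8.
New length odd (9). New median = single middle element.
x = 24: 6 elements are < x, 2 elements are > x.
New sorted list: [-5, -3, 1, 7, 8, 15, 24, 28, 32]
New median = 8

Answer: 8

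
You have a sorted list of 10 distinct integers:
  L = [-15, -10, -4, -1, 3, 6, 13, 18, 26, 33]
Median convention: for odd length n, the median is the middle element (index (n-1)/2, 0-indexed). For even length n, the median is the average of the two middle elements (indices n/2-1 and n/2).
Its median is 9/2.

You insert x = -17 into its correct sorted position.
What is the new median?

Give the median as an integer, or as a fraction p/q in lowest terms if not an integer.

Old list (sorted, length 10): [-15, -10, -4, -1, 3, 6, 13, 18, 26, 33]
Old median = 9/2
Insert x = -17
Old length even (10). Middle pair: indices 4,5 = 3,6.
New length odd (11). New median = single middle element.
x = -17: 0 elements are < x, 10 elements are > x.
New sorted list: [-17, -15, -10, -4, -1, 3, 6, 13, 18, 26, 33]
New median = 3

Answer: 3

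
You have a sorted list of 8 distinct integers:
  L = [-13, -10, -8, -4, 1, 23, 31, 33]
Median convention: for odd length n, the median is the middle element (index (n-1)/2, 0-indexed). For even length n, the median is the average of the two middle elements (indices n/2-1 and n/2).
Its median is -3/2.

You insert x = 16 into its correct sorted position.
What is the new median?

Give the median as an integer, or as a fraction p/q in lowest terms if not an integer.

Old list (sorted, length 8): [-13, -10, -8, -4, 1, 23, 31, 33]
Old median = -3/2
Insert x = 16
Old length even (8). Middle pair: indices 3,4 = -4,1.
New length odd (9). New median = single middle element.
x = 16: 5 elements are < x, 3 elements are > x.
New sorted list: [-13, -10, -8, -4, 1, 16, 23, 31, 33]
New median = 1

Answer: 1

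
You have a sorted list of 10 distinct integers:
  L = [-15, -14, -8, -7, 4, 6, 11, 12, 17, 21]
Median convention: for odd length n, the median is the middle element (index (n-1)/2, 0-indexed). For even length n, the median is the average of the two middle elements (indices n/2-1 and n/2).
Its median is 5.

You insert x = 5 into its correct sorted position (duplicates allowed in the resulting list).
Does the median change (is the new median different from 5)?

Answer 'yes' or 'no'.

Old median = 5
Insert x = 5
New median = 5
Changed? no

Answer: no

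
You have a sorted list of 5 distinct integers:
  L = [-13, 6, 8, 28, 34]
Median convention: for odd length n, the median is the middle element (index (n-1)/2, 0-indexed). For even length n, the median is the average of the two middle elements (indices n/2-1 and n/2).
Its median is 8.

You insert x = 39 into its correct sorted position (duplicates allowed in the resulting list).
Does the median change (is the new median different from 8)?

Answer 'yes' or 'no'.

Answer: yes

Derivation:
Old median = 8
Insert x = 39
New median = 18
Changed? yes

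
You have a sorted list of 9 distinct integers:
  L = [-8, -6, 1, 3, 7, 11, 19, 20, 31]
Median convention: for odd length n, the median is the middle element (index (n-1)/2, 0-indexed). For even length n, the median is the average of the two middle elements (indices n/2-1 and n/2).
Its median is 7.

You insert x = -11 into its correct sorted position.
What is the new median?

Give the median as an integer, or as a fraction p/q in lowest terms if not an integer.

Answer: 5

Derivation:
Old list (sorted, length 9): [-8, -6, 1, 3, 7, 11, 19, 20, 31]
Old median = 7
Insert x = -11
Old length odd (9). Middle was index 4 = 7.
New length even (10). New median = avg of two middle elements.
x = -11: 0 elements are < x, 9 elements are > x.
New sorted list: [-11, -8, -6, 1, 3, 7, 11, 19, 20, 31]
New median = 5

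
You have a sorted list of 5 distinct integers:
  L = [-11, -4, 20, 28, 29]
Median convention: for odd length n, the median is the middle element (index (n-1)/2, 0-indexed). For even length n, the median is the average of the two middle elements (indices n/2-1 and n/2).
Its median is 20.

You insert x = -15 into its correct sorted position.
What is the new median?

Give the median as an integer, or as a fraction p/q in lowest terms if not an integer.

Old list (sorted, length 5): [-11, -4, 20, 28, 29]
Old median = 20
Insert x = -15
Old length odd (5). Middle was index 2 = 20.
New length even (6). New median = avg of two middle elements.
x = -15: 0 elements are < x, 5 elements are > x.
New sorted list: [-15, -11, -4, 20, 28, 29]
New median = 8

Answer: 8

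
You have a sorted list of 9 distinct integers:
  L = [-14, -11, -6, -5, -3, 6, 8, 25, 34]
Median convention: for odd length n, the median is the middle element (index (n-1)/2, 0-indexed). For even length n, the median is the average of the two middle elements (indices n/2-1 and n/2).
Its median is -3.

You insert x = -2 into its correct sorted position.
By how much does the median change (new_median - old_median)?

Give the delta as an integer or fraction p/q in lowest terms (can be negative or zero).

Old median = -3
After inserting x = -2: new sorted = [-14, -11, -6, -5, -3, -2, 6, 8, 25, 34]
New median = -5/2
Delta = -5/2 - -3 = 1/2

Answer: 1/2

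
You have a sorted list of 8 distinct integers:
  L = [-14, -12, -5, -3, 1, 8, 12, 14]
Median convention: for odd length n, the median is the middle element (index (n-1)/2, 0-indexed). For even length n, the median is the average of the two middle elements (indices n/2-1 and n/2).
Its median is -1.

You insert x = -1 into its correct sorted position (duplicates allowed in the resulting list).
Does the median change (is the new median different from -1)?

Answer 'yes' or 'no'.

Old median = -1
Insert x = -1
New median = -1
Changed? no

Answer: no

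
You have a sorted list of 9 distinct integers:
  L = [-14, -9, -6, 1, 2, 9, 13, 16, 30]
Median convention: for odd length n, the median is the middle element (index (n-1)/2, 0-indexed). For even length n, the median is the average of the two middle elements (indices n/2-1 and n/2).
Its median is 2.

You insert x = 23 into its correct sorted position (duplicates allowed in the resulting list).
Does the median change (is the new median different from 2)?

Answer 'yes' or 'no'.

Answer: yes

Derivation:
Old median = 2
Insert x = 23
New median = 11/2
Changed? yes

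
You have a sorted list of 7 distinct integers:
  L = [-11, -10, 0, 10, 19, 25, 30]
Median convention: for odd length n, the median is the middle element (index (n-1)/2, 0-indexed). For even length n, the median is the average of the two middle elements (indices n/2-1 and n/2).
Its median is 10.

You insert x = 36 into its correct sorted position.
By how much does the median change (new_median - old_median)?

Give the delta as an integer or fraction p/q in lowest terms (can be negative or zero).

Answer: 9/2

Derivation:
Old median = 10
After inserting x = 36: new sorted = [-11, -10, 0, 10, 19, 25, 30, 36]
New median = 29/2
Delta = 29/2 - 10 = 9/2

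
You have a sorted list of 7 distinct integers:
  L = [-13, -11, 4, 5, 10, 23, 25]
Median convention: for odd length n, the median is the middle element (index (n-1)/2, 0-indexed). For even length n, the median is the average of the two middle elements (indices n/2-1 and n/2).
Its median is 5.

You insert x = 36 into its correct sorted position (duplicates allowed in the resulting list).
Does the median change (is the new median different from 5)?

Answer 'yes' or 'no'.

Answer: yes

Derivation:
Old median = 5
Insert x = 36
New median = 15/2
Changed? yes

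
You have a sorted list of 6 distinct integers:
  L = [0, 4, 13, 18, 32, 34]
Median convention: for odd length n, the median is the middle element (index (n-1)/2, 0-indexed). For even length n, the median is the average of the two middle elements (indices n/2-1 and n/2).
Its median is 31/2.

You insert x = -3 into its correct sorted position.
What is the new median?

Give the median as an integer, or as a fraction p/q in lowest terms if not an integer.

Answer: 13

Derivation:
Old list (sorted, length 6): [0, 4, 13, 18, 32, 34]
Old median = 31/2
Insert x = -3
Old length even (6). Middle pair: indices 2,3 = 13,18.
New length odd (7). New median = single middle element.
x = -3: 0 elements are < x, 6 elements are > x.
New sorted list: [-3, 0, 4, 13, 18, 32, 34]
New median = 13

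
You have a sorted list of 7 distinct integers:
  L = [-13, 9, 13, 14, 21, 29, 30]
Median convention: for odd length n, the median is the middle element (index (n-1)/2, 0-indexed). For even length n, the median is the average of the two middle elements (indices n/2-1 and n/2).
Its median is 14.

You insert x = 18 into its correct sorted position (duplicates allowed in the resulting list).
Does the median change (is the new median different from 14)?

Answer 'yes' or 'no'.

Answer: yes

Derivation:
Old median = 14
Insert x = 18
New median = 16
Changed? yes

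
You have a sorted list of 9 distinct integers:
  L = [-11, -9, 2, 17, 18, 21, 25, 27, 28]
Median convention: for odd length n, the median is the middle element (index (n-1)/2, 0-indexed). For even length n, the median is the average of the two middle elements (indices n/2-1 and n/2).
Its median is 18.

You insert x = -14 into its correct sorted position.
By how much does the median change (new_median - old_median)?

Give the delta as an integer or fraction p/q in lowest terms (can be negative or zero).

Answer: -1/2

Derivation:
Old median = 18
After inserting x = -14: new sorted = [-14, -11, -9, 2, 17, 18, 21, 25, 27, 28]
New median = 35/2
Delta = 35/2 - 18 = -1/2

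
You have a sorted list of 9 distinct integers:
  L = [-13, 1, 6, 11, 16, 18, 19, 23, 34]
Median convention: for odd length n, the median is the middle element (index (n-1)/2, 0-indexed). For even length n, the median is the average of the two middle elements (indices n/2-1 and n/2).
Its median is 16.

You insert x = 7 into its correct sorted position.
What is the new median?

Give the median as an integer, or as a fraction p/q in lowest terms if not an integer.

Old list (sorted, length 9): [-13, 1, 6, 11, 16, 18, 19, 23, 34]
Old median = 16
Insert x = 7
Old length odd (9). Middle was index 4 = 16.
New length even (10). New median = avg of two middle elements.
x = 7: 3 elements are < x, 6 elements are > x.
New sorted list: [-13, 1, 6, 7, 11, 16, 18, 19, 23, 34]
New median = 27/2

Answer: 27/2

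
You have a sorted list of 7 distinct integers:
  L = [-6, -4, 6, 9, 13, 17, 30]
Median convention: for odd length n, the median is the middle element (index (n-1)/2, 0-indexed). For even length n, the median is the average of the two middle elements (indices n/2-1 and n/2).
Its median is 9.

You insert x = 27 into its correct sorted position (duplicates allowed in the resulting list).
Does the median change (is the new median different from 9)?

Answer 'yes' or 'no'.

Old median = 9
Insert x = 27
New median = 11
Changed? yes

Answer: yes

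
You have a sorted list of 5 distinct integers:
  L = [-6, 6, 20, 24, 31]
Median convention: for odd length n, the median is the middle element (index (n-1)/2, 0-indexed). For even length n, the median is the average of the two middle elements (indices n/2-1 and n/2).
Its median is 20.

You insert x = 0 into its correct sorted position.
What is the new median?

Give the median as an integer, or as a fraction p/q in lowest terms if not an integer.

Old list (sorted, length 5): [-6, 6, 20, 24, 31]
Old median = 20
Insert x = 0
Old length odd (5). Middle was index 2 = 20.
New length even (6). New median = avg of two middle elements.
x = 0: 1 elements are < x, 4 elements are > x.
New sorted list: [-6, 0, 6, 20, 24, 31]
New median = 13

Answer: 13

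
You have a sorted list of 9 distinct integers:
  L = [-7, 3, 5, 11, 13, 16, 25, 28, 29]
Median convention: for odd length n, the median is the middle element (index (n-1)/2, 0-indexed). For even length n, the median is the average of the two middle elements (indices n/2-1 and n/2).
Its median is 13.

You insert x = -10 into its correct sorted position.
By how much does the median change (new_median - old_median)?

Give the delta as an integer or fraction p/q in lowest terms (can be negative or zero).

Answer: -1

Derivation:
Old median = 13
After inserting x = -10: new sorted = [-10, -7, 3, 5, 11, 13, 16, 25, 28, 29]
New median = 12
Delta = 12 - 13 = -1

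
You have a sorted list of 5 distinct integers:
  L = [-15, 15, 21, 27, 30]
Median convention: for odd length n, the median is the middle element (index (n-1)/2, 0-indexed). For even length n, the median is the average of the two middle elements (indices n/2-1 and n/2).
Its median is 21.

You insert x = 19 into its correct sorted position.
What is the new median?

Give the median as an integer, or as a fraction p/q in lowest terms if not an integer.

Old list (sorted, length 5): [-15, 15, 21, 27, 30]
Old median = 21
Insert x = 19
Old length odd (5). Middle was index 2 = 21.
New length even (6). New median = avg of two middle elements.
x = 19: 2 elements are < x, 3 elements are > x.
New sorted list: [-15, 15, 19, 21, 27, 30]
New median = 20

Answer: 20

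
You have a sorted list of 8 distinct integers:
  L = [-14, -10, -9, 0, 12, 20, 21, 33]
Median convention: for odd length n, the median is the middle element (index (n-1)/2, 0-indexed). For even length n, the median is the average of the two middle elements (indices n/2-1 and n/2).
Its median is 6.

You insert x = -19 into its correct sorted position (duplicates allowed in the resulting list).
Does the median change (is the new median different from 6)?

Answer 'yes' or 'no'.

Old median = 6
Insert x = -19
New median = 0
Changed? yes

Answer: yes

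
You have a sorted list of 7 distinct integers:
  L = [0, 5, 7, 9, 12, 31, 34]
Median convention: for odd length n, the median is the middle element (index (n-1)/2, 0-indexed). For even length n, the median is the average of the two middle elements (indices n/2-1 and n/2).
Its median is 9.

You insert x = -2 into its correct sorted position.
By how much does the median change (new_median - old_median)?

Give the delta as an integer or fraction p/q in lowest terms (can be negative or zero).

Answer: -1

Derivation:
Old median = 9
After inserting x = -2: new sorted = [-2, 0, 5, 7, 9, 12, 31, 34]
New median = 8
Delta = 8 - 9 = -1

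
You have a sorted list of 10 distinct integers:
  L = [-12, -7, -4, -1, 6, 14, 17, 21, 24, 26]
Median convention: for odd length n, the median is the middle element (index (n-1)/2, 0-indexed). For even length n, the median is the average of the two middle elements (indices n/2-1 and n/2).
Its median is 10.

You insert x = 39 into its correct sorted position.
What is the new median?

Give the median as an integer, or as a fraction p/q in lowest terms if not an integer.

Answer: 14

Derivation:
Old list (sorted, length 10): [-12, -7, -4, -1, 6, 14, 17, 21, 24, 26]
Old median = 10
Insert x = 39
Old length even (10). Middle pair: indices 4,5 = 6,14.
New length odd (11). New median = single middle element.
x = 39: 10 elements are < x, 0 elements are > x.
New sorted list: [-12, -7, -4, -1, 6, 14, 17, 21, 24, 26, 39]
New median = 14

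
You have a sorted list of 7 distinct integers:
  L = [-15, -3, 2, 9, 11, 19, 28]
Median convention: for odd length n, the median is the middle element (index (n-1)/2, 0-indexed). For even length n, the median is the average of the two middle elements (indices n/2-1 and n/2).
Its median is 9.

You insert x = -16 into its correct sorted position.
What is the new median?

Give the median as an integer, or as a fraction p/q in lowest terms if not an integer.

Answer: 11/2

Derivation:
Old list (sorted, length 7): [-15, -3, 2, 9, 11, 19, 28]
Old median = 9
Insert x = -16
Old length odd (7). Middle was index 3 = 9.
New length even (8). New median = avg of two middle elements.
x = -16: 0 elements are < x, 7 elements are > x.
New sorted list: [-16, -15, -3, 2, 9, 11, 19, 28]
New median = 11/2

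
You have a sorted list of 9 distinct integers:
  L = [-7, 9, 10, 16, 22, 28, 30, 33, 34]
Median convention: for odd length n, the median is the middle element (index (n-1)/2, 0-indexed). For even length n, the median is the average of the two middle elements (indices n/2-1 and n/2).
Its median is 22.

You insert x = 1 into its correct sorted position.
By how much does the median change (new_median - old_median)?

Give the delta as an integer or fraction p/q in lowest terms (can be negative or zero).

Old median = 22
After inserting x = 1: new sorted = [-7, 1, 9, 10, 16, 22, 28, 30, 33, 34]
New median = 19
Delta = 19 - 22 = -3

Answer: -3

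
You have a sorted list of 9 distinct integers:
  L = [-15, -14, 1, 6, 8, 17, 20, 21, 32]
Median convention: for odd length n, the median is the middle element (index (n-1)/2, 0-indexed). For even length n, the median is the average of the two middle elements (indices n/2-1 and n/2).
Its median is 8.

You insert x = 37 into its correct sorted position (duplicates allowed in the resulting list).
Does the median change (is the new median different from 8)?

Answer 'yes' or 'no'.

Old median = 8
Insert x = 37
New median = 25/2
Changed? yes

Answer: yes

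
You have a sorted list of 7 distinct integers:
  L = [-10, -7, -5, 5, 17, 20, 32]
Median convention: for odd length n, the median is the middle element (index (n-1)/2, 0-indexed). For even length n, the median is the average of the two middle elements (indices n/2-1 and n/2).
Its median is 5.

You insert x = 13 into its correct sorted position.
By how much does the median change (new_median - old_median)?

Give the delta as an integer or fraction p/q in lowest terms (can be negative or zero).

Answer: 4

Derivation:
Old median = 5
After inserting x = 13: new sorted = [-10, -7, -5, 5, 13, 17, 20, 32]
New median = 9
Delta = 9 - 5 = 4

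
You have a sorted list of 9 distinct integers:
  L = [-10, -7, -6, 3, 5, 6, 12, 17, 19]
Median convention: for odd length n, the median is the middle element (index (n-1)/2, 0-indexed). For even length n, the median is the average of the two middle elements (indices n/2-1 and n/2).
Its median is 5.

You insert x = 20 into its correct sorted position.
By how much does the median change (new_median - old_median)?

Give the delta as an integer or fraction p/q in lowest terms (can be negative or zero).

Answer: 1/2

Derivation:
Old median = 5
After inserting x = 20: new sorted = [-10, -7, -6, 3, 5, 6, 12, 17, 19, 20]
New median = 11/2
Delta = 11/2 - 5 = 1/2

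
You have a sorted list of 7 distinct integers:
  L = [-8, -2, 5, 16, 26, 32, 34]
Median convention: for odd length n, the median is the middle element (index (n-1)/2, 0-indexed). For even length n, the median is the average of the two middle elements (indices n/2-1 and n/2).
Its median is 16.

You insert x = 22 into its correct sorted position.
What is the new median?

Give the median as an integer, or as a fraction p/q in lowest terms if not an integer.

Answer: 19

Derivation:
Old list (sorted, length 7): [-8, -2, 5, 16, 26, 32, 34]
Old median = 16
Insert x = 22
Old length odd (7). Middle was index 3 = 16.
New length even (8). New median = avg of two middle elements.
x = 22: 4 elements are < x, 3 elements are > x.
New sorted list: [-8, -2, 5, 16, 22, 26, 32, 34]
New median = 19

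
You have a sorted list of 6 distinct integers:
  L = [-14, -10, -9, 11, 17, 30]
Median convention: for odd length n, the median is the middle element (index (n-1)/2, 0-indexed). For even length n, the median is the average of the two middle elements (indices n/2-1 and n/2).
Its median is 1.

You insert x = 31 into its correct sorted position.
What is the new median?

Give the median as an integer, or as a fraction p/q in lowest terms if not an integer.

Old list (sorted, length 6): [-14, -10, -9, 11, 17, 30]
Old median = 1
Insert x = 31
Old length even (6). Middle pair: indices 2,3 = -9,11.
New length odd (7). New median = single middle element.
x = 31: 6 elements are < x, 0 elements are > x.
New sorted list: [-14, -10, -9, 11, 17, 30, 31]
New median = 11

Answer: 11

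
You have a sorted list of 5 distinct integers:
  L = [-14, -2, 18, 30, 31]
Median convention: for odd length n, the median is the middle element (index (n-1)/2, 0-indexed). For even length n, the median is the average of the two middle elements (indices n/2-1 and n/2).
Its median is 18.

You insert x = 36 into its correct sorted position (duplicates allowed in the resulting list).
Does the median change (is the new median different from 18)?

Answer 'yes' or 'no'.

Old median = 18
Insert x = 36
New median = 24
Changed? yes

Answer: yes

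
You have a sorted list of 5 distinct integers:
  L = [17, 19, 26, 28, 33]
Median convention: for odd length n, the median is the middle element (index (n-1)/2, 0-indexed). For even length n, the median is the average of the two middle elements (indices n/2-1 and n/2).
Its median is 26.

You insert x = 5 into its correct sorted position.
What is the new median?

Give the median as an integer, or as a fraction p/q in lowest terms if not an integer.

Old list (sorted, length 5): [17, 19, 26, 28, 33]
Old median = 26
Insert x = 5
Old length odd (5). Middle was index 2 = 26.
New length even (6). New median = avg of two middle elements.
x = 5: 0 elements are < x, 5 elements are > x.
New sorted list: [5, 17, 19, 26, 28, 33]
New median = 45/2

Answer: 45/2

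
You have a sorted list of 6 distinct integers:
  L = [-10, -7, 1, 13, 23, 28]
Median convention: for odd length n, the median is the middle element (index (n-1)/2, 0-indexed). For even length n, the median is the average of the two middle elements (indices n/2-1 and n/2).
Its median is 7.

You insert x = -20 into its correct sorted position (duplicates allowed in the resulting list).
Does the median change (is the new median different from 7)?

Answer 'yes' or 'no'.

Answer: yes

Derivation:
Old median = 7
Insert x = -20
New median = 1
Changed? yes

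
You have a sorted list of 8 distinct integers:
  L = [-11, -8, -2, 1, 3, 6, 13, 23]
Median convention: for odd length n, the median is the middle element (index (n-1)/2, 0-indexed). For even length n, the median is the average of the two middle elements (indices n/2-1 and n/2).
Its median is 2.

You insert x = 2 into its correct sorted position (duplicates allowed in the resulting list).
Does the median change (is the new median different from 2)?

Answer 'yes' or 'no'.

Answer: no

Derivation:
Old median = 2
Insert x = 2
New median = 2
Changed? no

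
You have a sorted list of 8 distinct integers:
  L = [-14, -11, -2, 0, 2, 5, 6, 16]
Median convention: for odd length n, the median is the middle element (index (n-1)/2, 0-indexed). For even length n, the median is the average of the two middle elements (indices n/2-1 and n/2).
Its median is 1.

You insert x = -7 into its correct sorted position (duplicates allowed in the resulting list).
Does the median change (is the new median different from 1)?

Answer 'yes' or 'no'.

Old median = 1
Insert x = -7
New median = 0
Changed? yes

Answer: yes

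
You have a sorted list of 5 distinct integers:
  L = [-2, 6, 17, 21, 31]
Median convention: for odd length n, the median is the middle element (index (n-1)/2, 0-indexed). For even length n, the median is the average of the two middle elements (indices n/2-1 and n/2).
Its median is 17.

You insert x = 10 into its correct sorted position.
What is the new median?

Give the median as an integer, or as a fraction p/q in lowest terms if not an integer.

Answer: 27/2

Derivation:
Old list (sorted, length 5): [-2, 6, 17, 21, 31]
Old median = 17
Insert x = 10
Old length odd (5). Middle was index 2 = 17.
New length even (6). New median = avg of two middle elements.
x = 10: 2 elements are < x, 3 elements are > x.
New sorted list: [-2, 6, 10, 17, 21, 31]
New median = 27/2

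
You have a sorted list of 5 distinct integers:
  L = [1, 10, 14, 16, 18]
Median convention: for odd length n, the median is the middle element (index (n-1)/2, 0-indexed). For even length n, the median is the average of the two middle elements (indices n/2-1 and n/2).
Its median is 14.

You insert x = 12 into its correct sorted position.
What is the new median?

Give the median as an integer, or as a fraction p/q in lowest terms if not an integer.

Answer: 13

Derivation:
Old list (sorted, length 5): [1, 10, 14, 16, 18]
Old median = 14
Insert x = 12
Old length odd (5). Middle was index 2 = 14.
New length even (6). New median = avg of two middle elements.
x = 12: 2 elements are < x, 3 elements are > x.
New sorted list: [1, 10, 12, 14, 16, 18]
New median = 13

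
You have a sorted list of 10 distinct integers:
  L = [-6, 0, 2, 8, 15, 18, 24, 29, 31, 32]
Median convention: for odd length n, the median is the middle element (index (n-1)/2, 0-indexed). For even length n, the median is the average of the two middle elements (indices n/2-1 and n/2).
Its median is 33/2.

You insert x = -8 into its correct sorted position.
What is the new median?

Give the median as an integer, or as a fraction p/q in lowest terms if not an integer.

Answer: 15

Derivation:
Old list (sorted, length 10): [-6, 0, 2, 8, 15, 18, 24, 29, 31, 32]
Old median = 33/2
Insert x = -8
Old length even (10). Middle pair: indices 4,5 = 15,18.
New length odd (11). New median = single middle element.
x = -8: 0 elements are < x, 10 elements are > x.
New sorted list: [-8, -6, 0, 2, 8, 15, 18, 24, 29, 31, 32]
New median = 15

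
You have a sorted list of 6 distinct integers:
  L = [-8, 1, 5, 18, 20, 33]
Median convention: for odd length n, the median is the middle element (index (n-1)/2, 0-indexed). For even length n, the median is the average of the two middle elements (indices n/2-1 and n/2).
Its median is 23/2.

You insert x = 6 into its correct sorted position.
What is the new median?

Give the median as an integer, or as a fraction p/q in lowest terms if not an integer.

Old list (sorted, length 6): [-8, 1, 5, 18, 20, 33]
Old median = 23/2
Insert x = 6
Old length even (6). Middle pair: indices 2,3 = 5,18.
New length odd (7). New median = single middle element.
x = 6: 3 elements are < x, 3 elements are > x.
New sorted list: [-8, 1, 5, 6, 18, 20, 33]
New median = 6

Answer: 6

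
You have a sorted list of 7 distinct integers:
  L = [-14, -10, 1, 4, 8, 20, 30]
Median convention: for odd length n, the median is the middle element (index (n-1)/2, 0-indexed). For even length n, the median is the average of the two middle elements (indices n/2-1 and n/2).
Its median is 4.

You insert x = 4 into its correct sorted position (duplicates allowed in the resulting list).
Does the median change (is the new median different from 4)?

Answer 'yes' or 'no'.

Old median = 4
Insert x = 4
New median = 4
Changed? no

Answer: no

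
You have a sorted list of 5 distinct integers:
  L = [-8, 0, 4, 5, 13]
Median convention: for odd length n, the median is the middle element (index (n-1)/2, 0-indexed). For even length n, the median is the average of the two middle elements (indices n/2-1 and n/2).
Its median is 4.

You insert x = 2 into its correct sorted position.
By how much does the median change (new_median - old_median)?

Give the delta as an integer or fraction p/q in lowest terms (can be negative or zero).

Answer: -1

Derivation:
Old median = 4
After inserting x = 2: new sorted = [-8, 0, 2, 4, 5, 13]
New median = 3
Delta = 3 - 4 = -1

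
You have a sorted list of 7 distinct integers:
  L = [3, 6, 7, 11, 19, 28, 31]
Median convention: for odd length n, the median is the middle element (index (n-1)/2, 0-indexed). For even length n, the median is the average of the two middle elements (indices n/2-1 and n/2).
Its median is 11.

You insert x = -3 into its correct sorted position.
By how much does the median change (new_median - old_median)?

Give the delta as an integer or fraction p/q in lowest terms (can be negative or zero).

Answer: -2

Derivation:
Old median = 11
After inserting x = -3: new sorted = [-3, 3, 6, 7, 11, 19, 28, 31]
New median = 9
Delta = 9 - 11 = -2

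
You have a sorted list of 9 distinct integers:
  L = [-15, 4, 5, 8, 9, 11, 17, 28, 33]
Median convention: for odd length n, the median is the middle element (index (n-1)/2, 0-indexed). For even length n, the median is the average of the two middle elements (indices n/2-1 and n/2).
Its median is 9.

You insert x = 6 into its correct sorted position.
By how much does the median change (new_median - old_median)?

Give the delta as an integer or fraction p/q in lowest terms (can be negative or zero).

Answer: -1/2

Derivation:
Old median = 9
After inserting x = 6: new sorted = [-15, 4, 5, 6, 8, 9, 11, 17, 28, 33]
New median = 17/2
Delta = 17/2 - 9 = -1/2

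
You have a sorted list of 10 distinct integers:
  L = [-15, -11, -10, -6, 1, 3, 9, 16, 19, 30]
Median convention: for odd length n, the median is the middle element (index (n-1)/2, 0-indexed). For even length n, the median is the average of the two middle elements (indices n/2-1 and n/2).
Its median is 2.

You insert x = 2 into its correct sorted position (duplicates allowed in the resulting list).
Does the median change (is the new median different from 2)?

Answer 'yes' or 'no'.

Answer: no

Derivation:
Old median = 2
Insert x = 2
New median = 2
Changed? no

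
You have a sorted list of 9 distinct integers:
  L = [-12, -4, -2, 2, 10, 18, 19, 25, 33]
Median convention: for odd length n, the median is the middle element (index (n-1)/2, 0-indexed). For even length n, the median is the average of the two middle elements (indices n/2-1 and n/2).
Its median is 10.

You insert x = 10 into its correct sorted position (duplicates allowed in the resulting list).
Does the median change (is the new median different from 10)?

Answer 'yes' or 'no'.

Old median = 10
Insert x = 10
New median = 10
Changed? no

Answer: no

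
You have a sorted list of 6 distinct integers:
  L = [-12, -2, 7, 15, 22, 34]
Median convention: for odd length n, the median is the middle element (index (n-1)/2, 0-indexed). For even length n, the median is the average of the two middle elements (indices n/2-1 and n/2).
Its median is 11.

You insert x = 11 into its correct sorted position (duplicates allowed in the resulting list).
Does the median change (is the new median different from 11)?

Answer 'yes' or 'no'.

Old median = 11
Insert x = 11
New median = 11
Changed? no

Answer: no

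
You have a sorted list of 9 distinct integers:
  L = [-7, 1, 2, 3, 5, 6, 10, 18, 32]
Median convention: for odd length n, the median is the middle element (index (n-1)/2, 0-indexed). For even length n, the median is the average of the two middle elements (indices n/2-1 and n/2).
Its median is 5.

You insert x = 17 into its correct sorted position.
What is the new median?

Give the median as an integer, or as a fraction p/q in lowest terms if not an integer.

Old list (sorted, length 9): [-7, 1, 2, 3, 5, 6, 10, 18, 32]
Old median = 5
Insert x = 17
Old length odd (9). Middle was index 4 = 5.
New length even (10). New median = avg of two middle elements.
x = 17: 7 elements are < x, 2 elements are > x.
New sorted list: [-7, 1, 2, 3, 5, 6, 10, 17, 18, 32]
New median = 11/2

Answer: 11/2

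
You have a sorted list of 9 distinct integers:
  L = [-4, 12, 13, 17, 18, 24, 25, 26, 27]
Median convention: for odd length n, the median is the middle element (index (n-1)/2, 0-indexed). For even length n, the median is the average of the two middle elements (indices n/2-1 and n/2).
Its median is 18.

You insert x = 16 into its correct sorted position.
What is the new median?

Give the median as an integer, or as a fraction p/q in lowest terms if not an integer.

Old list (sorted, length 9): [-4, 12, 13, 17, 18, 24, 25, 26, 27]
Old median = 18
Insert x = 16
Old length odd (9). Middle was index 4 = 18.
New length even (10). New median = avg of two middle elements.
x = 16: 3 elements are < x, 6 elements are > x.
New sorted list: [-4, 12, 13, 16, 17, 18, 24, 25, 26, 27]
New median = 35/2

Answer: 35/2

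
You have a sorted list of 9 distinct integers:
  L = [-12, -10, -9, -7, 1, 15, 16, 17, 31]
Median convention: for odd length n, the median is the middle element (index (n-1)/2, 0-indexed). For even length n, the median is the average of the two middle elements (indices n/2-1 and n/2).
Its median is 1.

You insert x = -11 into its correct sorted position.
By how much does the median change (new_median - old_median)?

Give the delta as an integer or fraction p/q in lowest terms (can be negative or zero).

Old median = 1
After inserting x = -11: new sorted = [-12, -11, -10, -9, -7, 1, 15, 16, 17, 31]
New median = -3
Delta = -3 - 1 = -4

Answer: -4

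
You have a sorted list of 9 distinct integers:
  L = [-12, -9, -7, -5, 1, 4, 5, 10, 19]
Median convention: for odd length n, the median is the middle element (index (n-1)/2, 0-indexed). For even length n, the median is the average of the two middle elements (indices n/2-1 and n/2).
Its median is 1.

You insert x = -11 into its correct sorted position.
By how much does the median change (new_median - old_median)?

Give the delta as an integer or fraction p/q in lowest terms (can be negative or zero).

Old median = 1
After inserting x = -11: new sorted = [-12, -11, -9, -7, -5, 1, 4, 5, 10, 19]
New median = -2
Delta = -2 - 1 = -3

Answer: -3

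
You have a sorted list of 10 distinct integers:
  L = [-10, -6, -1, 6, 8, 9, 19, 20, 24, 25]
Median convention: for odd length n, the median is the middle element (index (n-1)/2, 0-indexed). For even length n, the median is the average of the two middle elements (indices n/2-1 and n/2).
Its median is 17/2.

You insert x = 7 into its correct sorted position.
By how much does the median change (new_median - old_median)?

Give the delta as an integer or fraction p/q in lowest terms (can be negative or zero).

Old median = 17/2
After inserting x = 7: new sorted = [-10, -6, -1, 6, 7, 8, 9, 19, 20, 24, 25]
New median = 8
Delta = 8 - 17/2 = -1/2

Answer: -1/2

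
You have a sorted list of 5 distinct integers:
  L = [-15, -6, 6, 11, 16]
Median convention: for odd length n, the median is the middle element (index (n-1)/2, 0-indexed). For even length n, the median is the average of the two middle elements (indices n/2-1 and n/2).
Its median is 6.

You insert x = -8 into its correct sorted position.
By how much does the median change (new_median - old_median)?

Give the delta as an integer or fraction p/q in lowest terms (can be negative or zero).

Old median = 6
After inserting x = -8: new sorted = [-15, -8, -6, 6, 11, 16]
New median = 0
Delta = 0 - 6 = -6

Answer: -6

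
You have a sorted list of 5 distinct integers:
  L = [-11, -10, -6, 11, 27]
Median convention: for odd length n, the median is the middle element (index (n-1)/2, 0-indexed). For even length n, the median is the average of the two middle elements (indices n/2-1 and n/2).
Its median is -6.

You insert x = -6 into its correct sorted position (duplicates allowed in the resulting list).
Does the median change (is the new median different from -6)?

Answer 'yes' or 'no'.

Answer: no

Derivation:
Old median = -6
Insert x = -6
New median = -6
Changed? no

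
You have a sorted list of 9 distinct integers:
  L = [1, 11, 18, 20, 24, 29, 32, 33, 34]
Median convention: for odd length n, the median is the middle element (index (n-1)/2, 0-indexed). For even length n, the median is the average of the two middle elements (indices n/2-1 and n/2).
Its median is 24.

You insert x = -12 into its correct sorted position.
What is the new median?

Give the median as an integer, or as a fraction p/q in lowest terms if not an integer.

Old list (sorted, length 9): [1, 11, 18, 20, 24, 29, 32, 33, 34]
Old median = 24
Insert x = -12
Old length odd (9). Middle was index 4 = 24.
New length even (10). New median = avg of two middle elements.
x = -12: 0 elements are < x, 9 elements are > x.
New sorted list: [-12, 1, 11, 18, 20, 24, 29, 32, 33, 34]
New median = 22

Answer: 22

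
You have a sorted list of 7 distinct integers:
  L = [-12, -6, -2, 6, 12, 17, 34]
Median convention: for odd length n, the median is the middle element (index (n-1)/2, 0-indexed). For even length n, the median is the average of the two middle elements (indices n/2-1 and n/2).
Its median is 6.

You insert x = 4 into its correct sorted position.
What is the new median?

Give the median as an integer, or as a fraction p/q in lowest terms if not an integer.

Old list (sorted, length 7): [-12, -6, -2, 6, 12, 17, 34]
Old median = 6
Insert x = 4
Old length odd (7). Middle was index 3 = 6.
New length even (8). New median = avg of two middle elements.
x = 4: 3 elements are < x, 4 elements are > x.
New sorted list: [-12, -6, -2, 4, 6, 12, 17, 34]
New median = 5

Answer: 5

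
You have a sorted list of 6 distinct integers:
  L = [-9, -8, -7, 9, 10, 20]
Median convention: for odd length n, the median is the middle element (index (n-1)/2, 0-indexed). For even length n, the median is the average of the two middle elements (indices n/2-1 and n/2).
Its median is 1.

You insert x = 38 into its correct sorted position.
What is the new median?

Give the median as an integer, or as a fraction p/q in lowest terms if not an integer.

Old list (sorted, length 6): [-9, -8, -7, 9, 10, 20]
Old median = 1
Insert x = 38
Old length even (6). Middle pair: indices 2,3 = -7,9.
New length odd (7). New median = single middle element.
x = 38: 6 elements are < x, 0 elements are > x.
New sorted list: [-9, -8, -7, 9, 10, 20, 38]
New median = 9

Answer: 9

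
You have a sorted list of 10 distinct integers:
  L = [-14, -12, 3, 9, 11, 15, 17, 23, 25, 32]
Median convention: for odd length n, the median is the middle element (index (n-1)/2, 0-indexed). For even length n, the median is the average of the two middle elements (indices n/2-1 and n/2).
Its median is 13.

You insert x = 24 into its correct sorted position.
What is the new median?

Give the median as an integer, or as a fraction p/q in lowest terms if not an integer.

Old list (sorted, length 10): [-14, -12, 3, 9, 11, 15, 17, 23, 25, 32]
Old median = 13
Insert x = 24
Old length even (10). Middle pair: indices 4,5 = 11,15.
New length odd (11). New median = single middle element.
x = 24: 8 elements are < x, 2 elements are > x.
New sorted list: [-14, -12, 3, 9, 11, 15, 17, 23, 24, 25, 32]
New median = 15

Answer: 15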